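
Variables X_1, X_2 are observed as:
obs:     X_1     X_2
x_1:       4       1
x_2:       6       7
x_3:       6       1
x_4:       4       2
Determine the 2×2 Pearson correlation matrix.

Step 1 — column means:
  mean(X_1) = (4 + 6 + 6 + 4) / 4 = 20/4 = 5
  mean(X_2) = (1 + 7 + 1 + 2) / 4 = 11/4 = 2.75

Step 2 — sample variances and covariances s[i,j] = (1/(n-1)) · Σ_k (x_{k,i} - mean_i) · (x_{k,j} - mean_j), with n-1 = 3:
  s[X_1,X_1] = ((-1)·(-1) + (1)·(1) + (1)·(1) + (-1)·(-1)) / 3 = 4/3 = 1.3333
  s[X_1,X_2] = ((-1)·(-1.75) + (1)·(4.25) + (1)·(-1.75) + (-1)·(-0.75)) / 3 = 5/3 = 1.6667
  s[X_2,X_2] = ((-1.75)·(-1.75) + (4.25)·(4.25) + (-1.75)·(-1.75) + (-0.75)·(-0.75)) / 3 = 24.75/3 = 8.25
  Sample standard deviations s_i = √(s[i,i]):
  s(X_1) = √(1.3333) = 1.1547
  s(X_2) = √(8.25) = 2.8723

Step 3 — r_{ij} = s_{ij} / (s_i · s_j):
  r[X_1,X_1] = 1 (diagonal).
  r[X_1,X_2] = 1.6667 / (1.1547 · 2.8723) = 1.6667 / 3.3166 = 0.5025
  r[X_2,X_2] = 1 (diagonal).

R is symmetric with unit diagonal. Assembling:

R = [[1, 0.5025],
 [0.5025, 1]]


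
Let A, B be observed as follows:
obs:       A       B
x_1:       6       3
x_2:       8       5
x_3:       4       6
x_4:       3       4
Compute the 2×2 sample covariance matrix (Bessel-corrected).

Step 1 — column means:
  mean(A) = (6 + 8 + 4 + 3) / 4 = 21/4 = 5.25
  mean(B) = (3 + 5 + 6 + 4) / 4 = 18/4 = 4.5

Step 2 — sample covariance S[i,j] = (1/(n-1)) · Σ_k (x_{k,i} - mean_i) · (x_{k,j} - mean_j), with n-1 = 3.
  S[A,A] = ((0.75)·(0.75) + (2.75)·(2.75) + (-1.25)·(-1.25) + (-2.25)·(-2.25)) / 3 = 14.75/3 = 4.9167
  S[A,B] = ((0.75)·(-1.5) + (2.75)·(0.5) + (-1.25)·(1.5) + (-2.25)·(-0.5)) / 3 = -0.5/3 = -0.1667
  S[B,B] = ((-1.5)·(-1.5) + (0.5)·(0.5) + (1.5)·(1.5) + (-0.5)·(-0.5)) / 3 = 5/3 = 1.6667

S is symmetric (S[j,i] = S[i,j]). Assembling:

S = [[4.9167, -0.1667],
 [-0.1667, 1.6667]]


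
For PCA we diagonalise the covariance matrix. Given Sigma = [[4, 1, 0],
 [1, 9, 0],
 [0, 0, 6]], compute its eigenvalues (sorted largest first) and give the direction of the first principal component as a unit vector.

Step 1 — characteristic polynomial p(λ) = det(λI - Sigma) = λ³ - tr·λ² + c_1·λ - det, where tr = trace, c_1 = sum of the principal 2×2 minors, det = det(Sigma):
  tr = 4 + 9 + 6 = 19,
  c_1 = (4·9 - (1)²) + (4·6 - (0)²) + (9·6 - (0)²) = 35 + 24 + 54 = 113,
  det = 4·(9·6 - (0)²) - (1)·((1)·6 - (0)·(0)) + (0)·((1)·(0) - 9·(0)) = 4·(54) - (1)·(6) + (0)·(0) = 210.
  So p(λ) = λ³ - 19λ² + 113λ - 210.
Step 2 — look for an integer root (rational root theorem: any rational root is an integer divisor of 210). Testing λ = 6:
  p(6) = 216 - 684 + 678 - 210 = 0  ✓
  Dividing out (λ - 6): p(λ) = (λ - 6)(λ² - 13λ + 35).
Step 3 — remaining eigenvalues from the quadratic λ² - 13λ + 35 = 0:
  Δ = 13² - 4·35 = 169 - 140 = 29,  λ = (13 ± √29)/2 = (13 ± 5.3852)/2 ≈ 9.1926 or 3.8074.
  Sorted: λ_1 = 9.1926,  λ_2 = 6,  λ_3 = 3.8074  (check: sum = 19 = tr ✓).

Step 4 — unit eigenvector for λ_1 ≈ 9.1926: v spans the null space of (Sigma - λ_1 I), whose rows are
  r_1 = (-5.1926, 1, 0),  r_2 = (1, -0.1926, 0),  r_3 = (0, 0, -3.1926).
  v is orthogonal to every row, so take v ∝ r_1 × r_3 = ((1)·(-3.1926) - (0)·(0), (0)·(0) - (-5.1926)·(-3.1926), (-5.1926)·(0) - (1)·(0)) ≈ (-3.1926, -16.5777, 0).
  Rescale (multiply by -1 so the first nonzero entry is positive): u = (3.1926, 16.5777, 0).
  ||u|| = √((3.1926)² + (16.5777)² + (0)²) = √(285.0143) ≈ 16.8824,  v_1 = u/||u|| ≈ (0.1891, 0.982, 0) (||v_1|| = 1).

λ_1 = 9.1926,  λ_2 = 6,  λ_3 = 3.8074;  v_1 ≈ (0.1891, 0.982, 0)


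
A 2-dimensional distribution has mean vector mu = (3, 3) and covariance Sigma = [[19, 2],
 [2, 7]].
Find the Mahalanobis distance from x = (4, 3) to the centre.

Step 1 — centre the observation: (x - mu) = (1, 0).

Step 2 — invert Sigma. det(Sigma) = 19·7 - (2)² = 129.
  Sigma^{-1} = (1/det) · [[d, -b], [-b, a]] = [[0.0543, -0.0155],
 [-0.0155, 0.1473]].

Step 3 — form the quadratic (x - mu)^T · Sigma^{-1} · (x - mu):
  Sigma^{-1} · (x - mu) = (0.0543, -0.0155).
  (x - mu)^T · [Sigma^{-1} · (x - mu)] = (1)·(0.0543) + (0)·(-0.0155) = 0.0543.

Step 4 — take square root: d = √(0.0543) ≈ 0.2329.

d(x, mu) = √(0.0543) ≈ 0.2329


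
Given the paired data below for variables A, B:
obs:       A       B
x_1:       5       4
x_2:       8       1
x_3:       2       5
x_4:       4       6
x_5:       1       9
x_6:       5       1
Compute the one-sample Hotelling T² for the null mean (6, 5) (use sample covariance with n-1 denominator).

Step 1 — sample mean vector:
  mean(A) = (5 + 8 + 2 + 4 + 1 + 5) / 6 = 25/6 = 4.1667
  mean(B) = (4 + 1 + 5 + 6 + 9 + 1) / 6 = 26/6 = 4.3333
  x̄ = (4.1667, 4.3333),  deviation x̄ - mu_0 = (4.1667, 4.3333) - (6, 5) = (-1.8333, -0.6667).

Step 2 — sample covariance matrix, S[i,j] = (1/(n-1)) · Σ_k (x_{k,i} - mean_i) · (x_{k,j} - mean_j), divisor n-1 = 5:
  S[A,A] = ((0.8333)·(0.8333) + (3.8333)·(3.8333) + (-2.1667)·(-2.1667) + (-0.1667)·(-0.1667) + (-3.1667)·(-3.1667) + (0.8333)·(0.8333)) / 5 = 30.8333/5 = 6.1667
  S[A,B] = ((0.8333)·(-0.3333) + (3.8333)·(-3.3333) + (-2.1667)·(0.6667) + (-0.1667)·(1.6667) + (-3.1667)·(4.6667) + (0.8333)·(-3.3333)) / 5 = -32.3333/5 = -6.4667
  S[B,B] = ((-0.3333)·(-0.3333) + (-3.3333)·(-3.3333) + (0.6667)·(0.6667) + (1.6667)·(1.6667) + (4.6667)·(4.6667) + (-3.3333)·(-3.3333)) / 5 = 47.3333/5 = 9.4667
  S = [[6.1667, -6.4667],
 [-6.4667, 9.4667]].

Step 3 — invert S. det(S) = 6.1667·9.4667 - (-6.4667)² = 16.56.
  S^{-1} = (1/det) · [[d, -b], [-b, a]] = [[0.5717, 0.3905],
 [0.3905, 0.3724]].

Step 4 — quadratic form (x̄ - mu_0)^T · S^{-1} · (x̄ - mu_0):
  S^{-1} · (x̄ - mu_0) = (-1.3084, -0.9642),
  (x̄ - mu_0)^T · [...] = (-1.8333)·(-1.3084) + (-0.6667)·(-0.9642) = 3.0415.

Step 5 — scale by n: T² = 6 · 3.0415 = 18.2488.

T² ≈ 18.2488


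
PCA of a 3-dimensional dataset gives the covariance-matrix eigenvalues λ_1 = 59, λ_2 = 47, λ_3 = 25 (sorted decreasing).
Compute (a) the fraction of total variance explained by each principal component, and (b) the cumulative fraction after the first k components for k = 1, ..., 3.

Step 1 — total variance = trace(Sigma) = Σ λ_i = 59 + 47 + 25 = 131.

Step 2 — fraction explained by component i = λ_i / Σ λ:
  PC1: 59/131 = 0.4504
  PC2: 47/131 = 0.3588
  PC3: 25/131 = 0.1908

Step 3 — cumulative fraction after k components = (λ_1 + ... + λ_k) / Σ λ:
  k = 1: 59/131 = 0.4504
  k = 2: (59 + 47)/131 = 106/131 = 0.8092
  k = 3: (59 + 47 + 25)/131 = 131/131 = 1

Summary (fraction, with percent):

explained: PC1 0.4504 (45.04%), PC2 0.3588 (35.88%), PC3 0.1908 (19.08%);  cumulative: 0.4504, 0.8092, 1


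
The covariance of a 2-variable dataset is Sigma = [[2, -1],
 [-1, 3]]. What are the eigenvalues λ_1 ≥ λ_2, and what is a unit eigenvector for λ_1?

Step 1 — characteristic polynomial of 2×2 Sigma:
  det(Sigma - λI) = λ² - trace · λ + det = 0.
  trace = 2 + 3 = 5, det = 2·3 - (-1)² = 5.
Step 2 — discriminant:
  Δ = trace² - 4·det = 25 - 20 = 5.
Step 3 — eigenvalues:
  λ = (trace ± √Δ)/2 = (5 ± 2.2361)/2,
  λ_1 = 3.618,  λ_2 = 1.382.

Step 4 — unit eigenvector for λ_1: solve (Sigma - λ_1 I)v = 0. First row:
  (2 - 3.618)·v_x + (-1)·v_y = 0, i.e. (-1.618)·v_x + (-1)·v_y = 0,
  so v ∝ (b, λ_1 - a) = (-1, 1.618); multiply by -1 so the first entry is positive: u = (1, -1.618).
  ||u|| = √((1)² + (-1.618)²) = √(3.618) ≈ 1.9021,
  v_1 = u/||u|| ≈ (0.5257, -0.8507) (||v_1|| = 1).

λ_1 = 3.618,  λ_2 = 1.382;  v_1 ≈ (0.5257, -0.8507)


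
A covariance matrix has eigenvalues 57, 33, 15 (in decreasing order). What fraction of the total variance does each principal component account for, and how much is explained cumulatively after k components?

Step 1 — total variance = trace(Sigma) = Σ λ_i = 57 + 33 + 15 = 105.

Step 2 — fraction explained by component i = λ_i / Σ λ:
  PC1: 57/105 = 0.5429
  PC2: 33/105 = 0.3143
  PC3: 15/105 = 0.1429

Step 3 — cumulative fraction after k components = (λ_1 + ... + λ_k) / Σ λ:
  k = 1: 57/105 = 0.5429
  k = 2: (57 + 33)/105 = 90/105 = 0.8571
  k = 3: (57 + 33 + 15)/105 = 105/105 = 1

Summary (fraction, with percent):

explained: PC1 0.5429 (54.29%), PC2 0.3143 (31.43%), PC3 0.1429 (14.29%);  cumulative: 0.5429, 0.8571, 1


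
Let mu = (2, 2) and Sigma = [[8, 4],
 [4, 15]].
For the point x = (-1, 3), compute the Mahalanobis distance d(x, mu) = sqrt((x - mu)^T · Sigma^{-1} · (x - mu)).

Step 1 — centre the observation: (x - mu) = (-3, 1).

Step 2 — invert Sigma. det(Sigma) = 8·15 - (4)² = 104.
  Sigma^{-1} = (1/det) · [[d, -b], [-b, a]] = [[0.1442, -0.0385],
 [-0.0385, 0.0769]].

Step 3 — form the quadratic (x - mu)^T · Sigma^{-1} · (x - mu):
  Sigma^{-1} · (x - mu) = (-0.4712, 0.1923).
  (x - mu)^T · [Sigma^{-1} · (x - mu)] = (-3)·(-0.4712) + (1)·(0.1923) = 1.6058.

Step 4 — take square root: d = √(1.6058) ≈ 1.2672.

d(x, mu) = √(1.6058) ≈ 1.2672


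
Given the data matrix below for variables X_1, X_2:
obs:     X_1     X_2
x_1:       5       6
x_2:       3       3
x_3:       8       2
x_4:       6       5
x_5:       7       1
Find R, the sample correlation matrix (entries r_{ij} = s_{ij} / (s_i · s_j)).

Step 1 — column means:
  mean(X_1) = (5 + 3 + 8 + 6 + 7) / 5 = 29/5 = 5.8
  mean(X_2) = (6 + 3 + 2 + 5 + 1) / 5 = 17/5 = 3.4

Step 2 — sample variances and covariances s[i,j] = (1/(n-1)) · Σ_k (x_{k,i} - mean_i) · (x_{k,j} - mean_j), with n-1 = 4:
  s[X_1,X_1] = ((-0.8)·(-0.8) + (-2.8)·(-2.8) + (2.2)·(2.2) + (0.2)·(0.2) + (1.2)·(1.2)) / 4 = 14.8/4 = 3.7
  s[X_1,X_2] = ((-0.8)·(2.6) + (-2.8)·(-0.4) + (2.2)·(-1.4) + (0.2)·(1.6) + (1.2)·(-2.4)) / 4 = -6.6/4 = -1.65
  s[X_2,X_2] = ((2.6)·(2.6) + (-0.4)·(-0.4) + (-1.4)·(-1.4) + (1.6)·(1.6) + (-2.4)·(-2.4)) / 4 = 17.2/4 = 4.3
  Sample standard deviations s_i = √(s[i,i]):
  s(X_1) = √(3.7) = 1.9235
  s(X_2) = √(4.3) = 2.0736

Step 3 — r_{ij} = s_{ij} / (s_i · s_j):
  r[X_1,X_1] = 1 (diagonal).
  r[X_1,X_2] = -1.65 / (1.9235 · 2.0736) = -1.65 / 3.9887 = -0.4137
  r[X_2,X_2] = 1 (diagonal).

R is symmetric with unit diagonal. Assembling:

R = [[1, -0.4137],
 [-0.4137, 1]]


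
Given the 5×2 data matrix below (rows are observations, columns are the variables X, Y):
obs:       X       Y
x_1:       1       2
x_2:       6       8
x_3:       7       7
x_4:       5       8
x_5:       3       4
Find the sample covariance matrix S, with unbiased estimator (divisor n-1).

Step 1 — column means:
  mean(X) = (1 + 6 + 7 + 5 + 3) / 5 = 22/5 = 4.4
  mean(Y) = (2 + 8 + 7 + 8 + 4) / 5 = 29/5 = 5.8

Step 2 — sample covariance S[i,j] = (1/(n-1)) · Σ_k (x_{k,i} - mean_i) · (x_{k,j} - mean_j), with n-1 = 4.
  S[X,X] = ((-3.4)·(-3.4) + (1.6)·(1.6) + (2.6)·(2.6) + (0.6)·(0.6) + (-1.4)·(-1.4)) / 4 = 23.2/4 = 5.8
  S[X,Y] = ((-3.4)·(-3.8) + (1.6)·(2.2) + (2.6)·(1.2) + (0.6)·(2.2) + (-1.4)·(-1.8)) / 4 = 23.4/4 = 5.85
  S[Y,Y] = ((-3.8)·(-3.8) + (2.2)·(2.2) + (1.2)·(1.2) + (2.2)·(2.2) + (-1.8)·(-1.8)) / 4 = 28.8/4 = 7.2

S is symmetric (S[j,i] = S[i,j]). Assembling:

S = [[5.8, 5.85],
 [5.85, 7.2]]


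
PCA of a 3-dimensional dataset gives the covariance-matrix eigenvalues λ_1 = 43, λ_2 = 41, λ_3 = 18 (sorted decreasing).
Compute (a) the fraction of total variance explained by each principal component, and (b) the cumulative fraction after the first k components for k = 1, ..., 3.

Step 1 — total variance = trace(Sigma) = Σ λ_i = 43 + 41 + 18 = 102.

Step 2 — fraction explained by component i = λ_i / Σ λ:
  PC1: 43/102 = 0.4216
  PC2: 41/102 = 0.402
  PC3: 18/102 = 0.1765

Step 3 — cumulative fraction after k components = (λ_1 + ... + λ_k) / Σ λ:
  k = 1: 43/102 = 0.4216
  k = 2: (43 + 41)/102 = 84/102 = 0.8235
  k = 3: (43 + 41 + 18)/102 = 102/102 = 1

Summary (fraction, with percent):

explained: PC1 0.4216 (42.16%), PC2 0.402 (40.2%), PC3 0.1765 (17.65%);  cumulative: 0.4216, 0.8235, 1


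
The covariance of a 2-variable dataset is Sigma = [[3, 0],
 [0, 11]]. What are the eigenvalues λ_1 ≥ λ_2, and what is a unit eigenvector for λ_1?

Step 1 — characteristic polynomial of 2×2 Sigma:
  det(Sigma - λI) = λ² - trace · λ + det = 0.
  trace = 3 + 11 = 14, det = 3·11 - (0)² = 33.
Step 2 — discriminant:
  Δ = trace² - 4·det = 196 - 132 = 64.
Step 3 — eigenvalues:
  λ = (trace ± √Δ)/2 = (14 ± 8)/2,
  λ_1 = 11,  λ_2 = 3.

Step 4 — unit eigenvector for λ_1: Sigma is diagonal, so its eigenvectors are the coordinate axes. λ_1 = 11 is the diagonal entry on the second coordinate axis, hence
  v_1 = (0, 1) (||v_1|| = 1).

λ_1 = 11,  λ_2 = 3;  v_1 ≈ (0, 1)


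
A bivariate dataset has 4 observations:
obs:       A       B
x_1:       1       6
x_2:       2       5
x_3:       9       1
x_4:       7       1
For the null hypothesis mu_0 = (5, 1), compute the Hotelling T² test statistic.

Step 1 — sample mean vector:
  mean(A) = (1 + 2 + 9 + 7) / 4 = 19/4 = 4.75
  mean(B) = (6 + 5 + 1 + 1) / 4 = 13/4 = 3.25
  x̄ = (4.75, 3.25),  deviation x̄ - mu_0 = (4.75, 3.25) - (5, 1) = (-0.25, 2.25).

Step 2 — sample covariance matrix, S[i,j] = (1/(n-1)) · Σ_k (x_{k,i} - mean_i) · (x_{k,j} - mean_j), divisor n-1 = 3:
  S[A,A] = ((-3.75)·(-3.75) + (-2.75)·(-2.75) + (4.25)·(4.25) + (2.25)·(2.25)) / 3 = 44.75/3 = 14.9167
  S[A,B] = ((-3.75)·(2.75) + (-2.75)·(1.75) + (4.25)·(-2.25) + (2.25)·(-2.25)) / 3 = -29.75/3 = -9.9167
  S[B,B] = ((2.75)·(2.75) + (1.75)·(1.75) + (-2.25)·(-2.25) + (-2.25)·(-2.25)) / 3 = 20.75/3 = 6.9167
  S = [[14.9167, -9.9167],
 [-9.9167, 6.9167]].

Step 3 — invert S. det(S) = 14.9167·6.9167 - (-9.9167)² = 4.8333.
  S^{-1} = (1/det) · [[d, -b], [-b, a]] = [[1.431, 2.0517],
 [2.0517, 3.0862]].

Step 4 — quadratic form (x̄ - mu_0)^T · S^{-1} · (x̄ - mu_0):
  S^{-1} · (x̄ - mu_0) = (4.2586, 6.431),
  (x̄ - mu_0)^T · [...] = (-0.25)·(4.2586) + (2.25)·(6.431) = 13.4052.

Step 5 — scale by n: T² = 4 · 13.4052 = 53.6207.

T² ≈ 53.6207


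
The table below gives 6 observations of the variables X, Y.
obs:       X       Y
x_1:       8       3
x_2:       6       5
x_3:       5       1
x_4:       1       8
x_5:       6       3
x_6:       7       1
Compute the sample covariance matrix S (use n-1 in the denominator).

Step 1 — column means:
  mean(X) = (8 + 6 + 5 + 1 + 6 + 7) / 6 = 33/6 = 5.5
  mean(Y) = (3 + 5 + 1 + 8 + 3 + 1) / 6 = 21/6 = 3.5

Step 2 — sample covariance S[i,j] = (1/(n-1)) · Σ_k (x_{k,i} - mean_i) · (x_{k,j} - mean_j), with n-1 = 5.
  S[X,X] = ((2.5)·(2.5) + (0.5)·(0.5) + (-0.5)·(-0.5) + (-4.5)·(-4.5) + (0.5)·(0.5) + (1.5)·(1.5)) / 5 = 29.5/5 = 5.9
  S[X,Y] = ((2.5)·(-0.5) + (0.5)·(1.5) + (-0.5)·(-2.5) + (-4.5)·(4.5) + (0.5)·(-0.5) + (1.5)·(-2.5)) / 5 = -23.5/5 = -4.7
  S[Y,Y] = ((-0.5)·(-0.5) + (1.5)·(1.5) + (-2.5)·(-2.5) + (4.5)·(4.5) + (-0.5)·(-0.5) + (-2.5)·(-2.5)) / 5 = 35.5/5 = 7.1

S is symmetric (S[j,i] = S[i,j]). Assembling:

S = [[5.9, -4.7],
 [-4.7, 7.1]]


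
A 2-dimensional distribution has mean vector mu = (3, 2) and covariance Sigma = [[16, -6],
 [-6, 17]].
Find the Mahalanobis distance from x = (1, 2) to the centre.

Step 1 — centre the observation: (x - mu) = (-2, 0).

Step 2 — invert Sigma. det(Sigma) = 16·17 - (-6)² = 236.
  Sigma^{-1} = (1/det) · [[d, -b], [-b, a]] = [[0.072, 0.0254],
 [0.0254, 0.0678]].

Step 3 — form the quadratic (x - mu)^T · Sigma^{-1} · (x - mu):
  Sigma^{-1} · (x - mu) = (-0.1441, -0.0508).
  (x - mu)^T · [Sigma^{-1} · (x - mu)] = (-2)·(-0.1441) + (0)·(-0.0508) = 0.2881.

Step 4 — take square root: d = √(0.2881) ≈ 0.5368.

d(x, mu) = √(0.2881) ≈ 0.5368


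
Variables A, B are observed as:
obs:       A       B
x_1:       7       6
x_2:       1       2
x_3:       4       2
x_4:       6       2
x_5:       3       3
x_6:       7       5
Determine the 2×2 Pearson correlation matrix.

Step 1 — column means:
  mean(A) = (7 + 1 + 4 + 6 + 3 + 7) / 6 = 28/6 = 4.6667
  mean(B) = (6 + 2 + 2 + 2 + 3 + 5) / 6 = 20/6 = 3.3333

Step 2 — sample variances and covariances s[i,j] = (1/(n-1)) · Σ_k (x_{k,i} - mean_i) · (x_{k,j} - mean_j), with n-1 = 5:
  s[A,A] = ((2.3333)·(2.3333) + (-3.6667)·(-3.6667) + (-0.6667)·(-0.6667) + (1.3333)·(1.3333) + (-1.6667)·(-1.6667) + (2.3333)·(2.3333)) / 5 = 29.3333/5 = 5.8667
  s[A,B] = ((2.3333)·(2.6667) + (-3.6667)·(-1.3333) + (-0.6667)·(-1.3333) + (1.3333)·(-1.3333) + (-1.6667)·(-0.3333) + (2.3333)·(1.6667)) / 5 = 14.6667/5 = 2.9333
  s[B,B] = ((2.6667)·(2.6667) + (-1.3333)·(-1.3333) + (-1.3333)·(-1.3333) + (-1.3333)·(-1.3333) + (-0.3333)·(-0.3333) + (1.6667)·(1.6667)) / 5 = 15.3333/5 = 3.0667
  Sample standard deviations s_i = √(s[i,i]):
  s(A) = √(5.8667) = 2.4221
  s(B) = √(3.0667) = 1.7512

Step 3 — r_{ij} = s_{ij} / (s_i · s_j):
  r[A,A] = 1 (diagonal).
  r[A,B] = 2.9333 / (2.4221 · 1.7512) = 2.9333 / 4.2416 = 0.6916
  r[B,B] = 1 (diagonal).

R is symmetric with unit diagonal. Assembling:

R = [[1, 0.6916],
 [0.6916, 1]]


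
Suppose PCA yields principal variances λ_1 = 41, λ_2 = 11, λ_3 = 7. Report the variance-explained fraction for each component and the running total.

Step 1 — total variance = trace(Sigma) = Σ λ_i = 41 + 11 + 7 = 59.

Step 2 — fraction explained by component i = λ_i / Σ λ:
  PC1: 41/59 = 0.6949
  PC2: 11/59 = 0.1864
  PC3: 7/59 = 0.1186

Step 3 — cumulative fraction after k components = (λ_1 + ... + λ_k) / Σ λ:
  k = 1: 41/59 = 0.6949
  k = 2: (41 + 11)/59 = 52/59 = 0.8814
  k = 3: (41 + 11 + 7)/59 = 59/59 = 1

Summary (fraction, with percent):

explained: PC1 0.6949 (69.49%), PC2 0.1864 (18.64%), PC3 0.1186 (11.86%);  cumulative: 0.6949, 0.8814, 1


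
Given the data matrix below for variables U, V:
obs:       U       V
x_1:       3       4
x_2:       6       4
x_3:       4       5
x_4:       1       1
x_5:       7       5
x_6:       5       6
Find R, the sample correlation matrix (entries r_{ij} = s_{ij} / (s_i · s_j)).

Step 1 — column means:
  mean(U) = (3 + 6 + 4 + 1 + 7 + 5) / 6 = 26/6 = 4.3333
  mean(V) = (4 + 4 + 5 + 1 + 5 + 6) / 6 = 25/6 = 4.1667

Step 2 — sample variances and covariances s[i,j] = (1/(n-1)) · Σ_k (x_{k,i} - mean_i) · (x_{k,j} - mean_j), with n-1 = 5:
  s[U,U] = ((-1.3333)·(-1.3333) + (1.6667)·(1.6667) + (-0.3333)·(-0.3333) + (-3.3333)·(-3.3333) + (2.6667)·(2.6667) + (0.6667)·(0.6667)) / 5 = 23.3333/5 = 4.6667
  s[U,V] = ((-1.3333)·(-0.1667) + (1.6667)·(-0.1667) + (-0.3333)·(0.8333) + (-3.3333)·(-3.1667) + (2.6667)·(0.8333) + (0.6667)·(1.8333)) / 5 = 13.6667/5 = 2.7333
  s[V,V] = ((-0.1667)·(-0.1667) + (-0.1667)·(-0.1667) + (0.8333)·(0.8333) + (-3.1667)·(-3.1667) + (0.8333)·(0.8333) + (1.8333)·(1.8333)) / 5 = 14.8333/5 = 2.9667
  Sample standard deviations s_i = √(s[i,i]):
  s(U) = √(4.6667) = 2.1602
  s(V) = √(2.9667) = 1.7224

Step 3 — r_{ij} = s_{ij} / (s_i · s_j):
  r[U,U] = 1 (diagonal).
  r[U,V] = 2.7333 / (2.1602 · 1.7224) = 2.7333 / 3.7208 = 0.7346
  r[V,V] = 1 (diagonal).

R is symmetric with unit diagonal. Assembling:

R = [[1, 0.7346],
 [0.7346, 1]]


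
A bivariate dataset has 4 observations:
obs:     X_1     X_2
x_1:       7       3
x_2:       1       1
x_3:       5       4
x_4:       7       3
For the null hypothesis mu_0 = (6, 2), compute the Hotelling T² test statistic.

Step 1 — sample mean vector:
  mean(X_1) = (7 + 1 + 5 + 7) / 4 = 20/4 = 5
  mean(X_2) = (3 + 1 + 4 + 3) / 4 = 11/4 = 2.75
  x̄ = (5, 2.75),  deviation x̄ - mu_0 = (5, 2.75) - (6, 2) = (-1, 0.75).

Step 2 — sample covariance matrix, S[i,j] = (1/(n-1)) · Σ_k (x_{k,i} - mean_i) · (x_{k,j} - mean_j), divisor n-1 = 3:
  S[X_1,X_1] = ((2)·(2) + (-4)·(-4) + (0)·(0) + (2)·(2)) / 3 = 24/3 = 8
  S[X_1,X_2] = ((2)·(0.25) + (-4)·(-1.75) + (0)·(1.25) + (2)·(0.25)) / 3 = 8/3 = 2.6667
  S[X_2,X_2] = ((0.25)·(0.25) + (-1.75)·(-1.75) + (1.25)·(1.25) + (0.25)·(0.25)) / 3 = 4.75/3 = 1.5833
  S = [[8, 2.6667],
 [2.6667, 1.5833]].

Step 3 — invert S. det(S) = 8·1.5833 - (2.6667)² = 5.5556.
  S^{-1} = (1/det) · [[d, -b], [-b, a]] = [[0.285, -0.48],
 [-0.48, 1.44]].

Step 4 — quadratic form (x̄ - mu_0)^T · S^{-1} · (x̄ - mu_0):
  S^{-1} · (x̄ - mu_0) = (-0.645, 1.56),
  (x̄ - mu_0)^T · [...] = (-1)·(-0.645) + (0.75)·(1.56) = 1.815.

Step 5 — scale by n: T² = 4 · 1.815 = 7.26.

T² ≈ 7.26


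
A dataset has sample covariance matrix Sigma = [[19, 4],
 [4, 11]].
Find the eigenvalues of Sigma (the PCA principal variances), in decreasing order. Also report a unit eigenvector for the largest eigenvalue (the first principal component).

Step 1 — characteristic polynomial of 2×2 Sigma:
  det(Sigma - λI) = λ² - trace · λ + det = 0.
  trace = 19 + 11 = 30, det = 19·11 - (4)² = 193.
Step 2 — discriminant:
  Δ = trace² - 4·det = 900 - 772 = 128.
Step 3 — eigenvalues:
  λ = (trace ± √Δ)/2 = (30 ± 11.3137)/2,
  λ_1 = 20.6569,  λ_2 = 9.3431.

Step 4 — unit eigenvector for λ_1: solve (Sigma - λ_1 I)v = 0. First row:
  (19 - 20.6569)·v_x + (4)·v_y = 0, i.e. (-1.6569)·v_x + (4)·v_y = 0,
  so v ∝ (b, λ_1 - a) = (4, 1.6569) = u.
  ||u|| = √((4)² + (1.6569)²) = √(18.7452) ≈ 4.3296,
  v_1 = u/||u|| ≈ (0.9239, 0.3827) (||v_1|| = 1).

λ_1 = 20.6569,  λ_2 = 9.3431;  v_1 ≈ (0.9239, 0.3827)


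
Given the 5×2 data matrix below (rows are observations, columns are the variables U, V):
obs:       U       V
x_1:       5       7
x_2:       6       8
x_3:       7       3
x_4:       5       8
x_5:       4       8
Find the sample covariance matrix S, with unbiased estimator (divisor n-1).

Step 1 — column means:
  mean(U) = (5 + 6 + 7 + 5 + 4) / 5 = 27/5 = 5.4
  mean(V) = (7 + 8 + 3 + 8 + 8) / 5 = 34/5 = 6.8

Step 2 — sample covariance S[i,j] = (1/(n-1)) · Σ_k (x_{k,i} - mean_i) · (x_{k,j} - mean_j), with n-1 = 4.
  S[U,U] = ((-0.4)·(-0.4) + (0.6)·(0.6) + (1.6)·(1.6) + (-0.4)·(-0.4) + (-1.4)·(-1.4)) / 4 = 5.2/4 = 1.3
  S[U,V] = ((-0.4)·(0.2) + (0.6)·(1.2) + (1.6)·(-3.8) + (-0.4)·(1.2) + (-1.4)·(1.2)) / 4 = -7.6/4 = -1.9
  S[V,V] = ((0.2)·(0.2) + (1.2)·(1.2) + (-3.8)·(-3.8) + (1.2)·(1.2) + (1.2)·(1.2)) / 4 = 18.8/4 = 4.7

S is symmetric (S[j,i] = S[i,j]). Assembling:

S = [[1.3, -1.9],
 [-1.9, 4.7]]


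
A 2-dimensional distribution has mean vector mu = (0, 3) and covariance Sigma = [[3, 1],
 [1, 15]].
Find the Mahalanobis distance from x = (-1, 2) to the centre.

Step 1 — centre the observation: (x - mu) = (-1, -1).

Step 2 — invert Sigma. det(Sigma) = 3·15 - (1)² = 44.
  Sigma^{-1} = (1/det) · [[d, -b], [-b, a]] = [[0.3409, -0.0227],
 [-0.0227, 0.0682]].

Step 3 — form the quadratic (x - mu)^T · Sigma^{-1} · (x - mu):
  Sigma^{-1} · (x - mu) = (-0.3182, -0.0455).
  (x - mu)^T · [Sigma^{-1} · (x - mu)] = (-1)·(-0.3182) + (-1)·(-0.0455) = 0.3636.

Step 4 — take square root: d = √(0.3636) ≈ 0.603.

d(x, mu) = √(0.3636) ≈ 0.603


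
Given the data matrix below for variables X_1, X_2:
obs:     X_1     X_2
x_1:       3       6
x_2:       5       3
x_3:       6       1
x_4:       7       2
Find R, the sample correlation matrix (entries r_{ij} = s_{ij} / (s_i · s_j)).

Step 1 — column means:
  mean(X_1) = (3 + 5 + 6 + 7) / 4 = 21/4 = 5.25
  mean(X_2) = (6 + 3 + 1 + 2) / 4 = 12/4 = 3

Step 2 — sample variances and covariances s[i,j] = (1/(n-1)) · Σ_k (x_{k,i} - mean_i) · (x_{k,j} - mean_j), with n-1 = 3:
  s[X_1,X_1] = ((-2.25)·(-2.25) + (-0.25)·(-0.25) + (0.75)·(0.75) + (1.75)·(1.75)) / 3 = 8.75/3 = 2.9167
  s[X_1,X_2] = ((-2.25)·(3) + (-0.25)·(0) + (0.75)·(-2) + (1.75)·(-1)) / 3 = -10/3 = -3.3333
  s[X_2,X_2] = ((3)·(3) + (0)·(0) + (-2)·(-2) + (-1)·(-1)) / 3 = 14/3 = 4.6667
  Sample standard deviations s_i = √(s[i,i]):
  s(X_1) = √(2.9167) = 1.7078
  s(X_2) = √(4.6667) = 2.1602

Step 3 — r_{ij} = s_{ij} / (s_i · s_j):
  r[X_1,X_1] = 1 (diagonal).
  r[X_1,X_2] = -3.3333 / (1.7078 · 2.1602) = -3.3333 / 3.6893 = -0.9035
  r[X_2,X_2] = 1 (diagonal).

R is symmetric with unit diagonal. Assembling:

R = [[1, -0.9035],
 [-0.9035, 1]]


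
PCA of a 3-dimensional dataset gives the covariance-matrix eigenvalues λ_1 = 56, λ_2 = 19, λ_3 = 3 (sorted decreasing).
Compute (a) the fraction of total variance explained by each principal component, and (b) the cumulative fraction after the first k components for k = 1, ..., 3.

Step 1 — total variance = trace(Sigma) = Σ λ_i = 56 + 19 + 3 = 78.

Step 2 — fraction explained by component i = λ_i / Σ λ:
  PC1: 56/78 = 0.7179
  PC2: 19/78 = 0.2436
  PC3: 3/78 = 0.0385

Step 3 — cumulative fraction after k components = (λ_1 + ... + λ_k) / Σ λ:
  k = 1: 56/78 = 0.7179
  k = 2: (56 + 19)/78 = 75/78 = 0.9615
  k = 3: (56 + 19 + 3)/78 = 78/78 = 1

Summary (fraction, with percent):

explained: PC1 0.7179 (71.79%), PC2 0.2436 (24.36%), PC3 0.0385 (3.85%);  cumulative: 0.7179, 0.9615, 1


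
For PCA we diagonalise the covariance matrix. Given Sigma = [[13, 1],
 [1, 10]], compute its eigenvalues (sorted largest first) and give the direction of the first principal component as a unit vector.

Step 1 — characteristic polynomial of 2×2 Sigma:
  det(Sigma - λI) = λ² - trace · λ + det = 0.
  trace = 13 + 10 = 23, det = 13·10 - (1)² = 129.
Step 2 — discriminant:
  Δ = trace² - 4·det = 529 - 516 = 13.
Step 3 — eigenvalues:
  λ = (trace ± √Δ)/2 = (23 ± 3.6056)/2,
  λ_1 = 13.3028,  λ_2 = 9.6972.

Step 4 — unit eigenvector for λ_1: solve (Sigma - λ_1 I)v = 0. First row:
  (13 - 13.3028)·v_x + (1)·v_y = 0, i.e. (-0.3028)·v_x + (1)·v_y = 0,
  so v ∝ (b, λ_1 - a) = (1, 0.3028) = u.
  ||u|| = √((1)² + (0.3028)²) = √(1.0917) ≈ 1.0448,
  v_1 = u/||u|| ≈ (0.9571, 0.2898) (||v_1|| = 1).

λ_1 = 13.3028,  λ_2 = 9.6972;  v_1 ≈ (0.9571, 0.2898)


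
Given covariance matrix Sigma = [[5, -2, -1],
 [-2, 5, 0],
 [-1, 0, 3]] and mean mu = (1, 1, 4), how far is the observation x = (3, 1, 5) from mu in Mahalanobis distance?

Step 1 — centre the observation: (x - mu) = (2, 0, 1).

Step 2 — invert Sigma (cofactor / det for 3×3, or solve directly):
  Sigma^{-1} = [[0.2586, 0.1034, 0.0862],
 [0.1034, 0.2414, 0.0345],
 [0.0862, 0.0345, 0.3621]].

Step 3 — form the quadratic (x - mu)^T · Sigma^{-1} · (x - mu):
  Sigma^{-1} · (x - mu) = (0.6034, 0.2414, 0.5345).
  (x - mu)^T · [Sigma^{-1} · (x - mu)] = (2)·(0.6034) + (0)·(0.2414) + (1)·(0.5345) = 1.7414.

Step 4 — take square root: d = √(1.7414) ≈ 1.3196.

d(x, mu) = √(1.7414) ≈ 1.3196


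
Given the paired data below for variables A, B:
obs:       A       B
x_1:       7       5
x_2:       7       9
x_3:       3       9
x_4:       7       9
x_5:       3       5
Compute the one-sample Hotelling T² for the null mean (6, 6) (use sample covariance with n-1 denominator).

Step 1 — sample mean vector:
  mean(A) = (7 + 7 + 3 + 7 + 3) / 5 = 27/5 = 5.4
  mean(B) = (5 + 9 + 9 + 9 + 5) / 5 = 37/5 = 7.4
  x̄ = (5.4, 7.4),  deviation x̄ - mu_0 = (5.4, 7.4) - (6, 6) = (-0.6, 1.4).

Step 2 — sample covariance matrix, S[i,j] = (1/(n-1)) · Σ_k (x_{k,i} - mean_i) · (x_{k,j} - mean_j), divisor n-1 = 4:
  S[A,A] = ((1.6)·(1.6) + (1.6)·(1.6) + (-2.4)·(-2.4) + (1.6)·(1.6) + (-2.4)·(-2.4)) / 4 = 19.2/4 = 4.8
  S[A,B] = ((1.6)·(-2.4) + (1.6)·(1.6) + (-2.4)·(1.6) + (1.6)·(1.6) + (-2.4)·(-2.4)) / 4 = 3.2/4 = 0.8
  S[B,B] = ((-2.4)·(-2.4) + (1.6)·(1.6) + (1.6)·(1.6) + (1.6)·(1.6) + (-2.4)·(-2.4)) / 4 = 19.2/4 = 4.8
  S = [[4.8, 0.8],
 [0.8, 4.8]].

Step 3 — invert S. det(S) = 4.8·4.8 - (0.8)² = 22.4.
  S^{-1} = (1/det) · [[d, -b], [-b, a]] = [[0.2143, -0.0357],
 [-0.0357, 0.2143]].

Step 4 — quadratic form (x̄ - mu_0)^T · S^{-1} · (x̄ - mu_0):
  S^{-1} · (x̄ - mu_0) = (-0.1786, 0.3214),
  (x̄ - mu_0)^T · [...] = (-0.6)·(-0.1786) + (1.4)·(0.3214) = 0.5571.

Step 5 — scale by n: T² = 5 · 0.5571 = 2.7857.

T² ≈ 2.7857


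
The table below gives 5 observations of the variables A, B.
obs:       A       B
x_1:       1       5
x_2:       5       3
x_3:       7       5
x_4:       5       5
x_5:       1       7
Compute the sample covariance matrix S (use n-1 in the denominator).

Step 1 — column means:
  mean(A) = (1 + 5 + 7 + 5 + 1) / 5 = 19/5 = 3.8
  mean(B) = (5 + 3 + 5 + 5 + 7) / 5 = 25/5 = 5

Step 2 — sample covariance S[i,j] = (1/(n-1)) · Σ_k (x_{k,i} - mean_i) · (x_{k,j} - mean_j), with n-1 = 4.
  S[A,A] = ((-2.8)·(-2.8) + (1.2)·(1.2) + (3.2)·(3.2) + (1.2)·(1.2) + (-2.8)·(-2.8)) / 4 = 28.8/4 = 7.2
  S[A,B] = ((-2.8)·(0) + (1.2)·(-2) + (3.2)·(0) + (1.2)·(0) + (-2.8)·(2)) / 4 = -8/4 = -2
  S[B,B] = ((0)·(0) + (-2)·(-2) + (0)·(0) + (0)·(0) + (2)·(2)) / 4 = 8/4 = 2

S is symmetric (S[j,i] = S[i,j]). Assembling:

S = [[7.2, -2],
 [-2, 2]]


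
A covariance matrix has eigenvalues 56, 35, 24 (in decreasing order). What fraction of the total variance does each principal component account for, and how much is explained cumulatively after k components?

Step 1 — total variance = trace(Sigma) = Σ λ_i = 56 + 35 + 24 = 115.

Step 2 — fraction explained by component i = λ_i / Σ λ:
  PC1: 56/115 = 0.487
  PC2: 35/115 = 0.3043
  PC3: 24/115 = 0.2087

Step 3 — cumulative fraction after k components = (λ_1 + ... + λ_k) / Σ λ:
  k = 1: 56/115 = 0.487
  k = 2: (56 + 35)/115 = 91/115 = 0.7913
  k = 3: (56 + 35 + 24)/115 = 115/115 = 1

Summary (fraction, with percent):

explained: PC1 0.487 (48.7%), PC2 0.3043 (30.43%), PC3 0.2087 (20.87%);  cumulative: 0.487, 0.7913, 1


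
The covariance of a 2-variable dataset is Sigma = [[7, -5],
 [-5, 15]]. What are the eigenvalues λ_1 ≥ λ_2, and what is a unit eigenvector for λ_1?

Step 1 — characteristic polynomial of 2×2 Sigma:
  det(Sigma - λI) = λ² - trace · λ + det = 0.
  trace = 7 + 15 = 22, det = 7·15 - (-5)² = 80.
Step 2 — discriminant:
  Δ = trace² - 4·det = 484 - 320 = 164.
Step 3 — eigenvalues:
  λ = (trace ± √Δ)/2 = (22 ± 12.8062)/2,
  λ_1 = 17.4031,  λ_2 = 4.5969.

Step 4 — unit eigenvector for λ_1: solve (Sigma - λ_1 I)v = 0. First row:
  (7 - 17.4031)·v_x + (-5)·v_y = 0, i.e. (-10.4031)·v_x + (-5)·v_y = 0,
  so v ∝ (b, λ_1 - a) = (-5, 10.4031); multiply by -1 so the first entry is positive: u = (5, -10.4031).
  ||u|| = √((5)² + (-10.4031)²) = √(133.225) ≈ 11.5423,
  v_1 = u/||u|| ≈ (0.4332, -0.9013) (||v_1|| = 1).

λ_1 = 17.4031,  λ_2 = 4.5969;  v_1 ≈ (0.4332, -0.9013)


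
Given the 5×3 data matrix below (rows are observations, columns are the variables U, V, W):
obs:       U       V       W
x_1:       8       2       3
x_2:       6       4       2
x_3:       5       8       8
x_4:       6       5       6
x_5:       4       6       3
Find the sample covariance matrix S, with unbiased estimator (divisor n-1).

Step 1 — column means:
  mean(U) = (8 + 6 + 5 + 6 + 4) / 5 = 29/5 = 5.8
  mean(V) = (2 + 4 + 8 + 5 + 6) / 5 = 25/5 = 5
  mean(W) = (3 + 2 + 8 + 6 + 3) / 5 = 22/5 = 4.4

Step 2 — sample covariance S[i,j] = (1/(n-1)) · Σ_k (x_{k,i} - mean_i) · (x_{k,j} - mean_j), with n-1 = 4.
  S[U,U] = ((2.2)·(2.2) + (0.2)·(0.2) + (-0.8)·(-0.8) + (0.2)·(0.2) + (-1.8)·(-1.8)) / 4 = 8.8/4 = 2.2
  S[U,V] = ((2.2)·(-3) + (0.2)·(-1) + (-0.8)·(3) + (0.2)·(0) + (-1.8)·(1)) / 4 = -11/4 = -2.75
  S[U,W] = ((2.2)·(-1.4) + (0.2)·(-2.4) + (-0.8)·(3.6) + (0.2)·(1.6) + (-1.8)·(-1.4)) / 4 = -3.6/4 = -0.9
  S[V,V] = ((-3)·(-3) + (-1)·(-1) + (3)·(3) + (0)·(0) + (1)·(1)) / 4 = 20/4 = 5
  S[V,W] = ((-3)·(-1.4) + (-1)·(-2.4) + (3)·(3.6) + (0)·(1.6) + (1)·(-1.4)) / 4 = 16/4 = 4
  S[W,W] = ((-1.4)·(-1.4) + (-2.4)·(-2.4) + (3.6)·(3.6) + (1.6)·(1.6) + (-1.4)·(-1.4)) / 4 = 25.2/4 = 6.3

S is symmetric (S[j,i] = S[i,j]). Assembling:

S = [[2.2, -2.75, -0.9],
 [-2.75, 5, 4],
 [-0.9, 4, 6.3]]


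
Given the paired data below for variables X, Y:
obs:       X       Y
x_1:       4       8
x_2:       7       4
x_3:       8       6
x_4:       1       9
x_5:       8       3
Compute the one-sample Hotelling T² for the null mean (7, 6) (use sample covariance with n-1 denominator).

Step 1 — sample mean vector:
  mean(X) = (4 + 7 + 8 + 1 + 8) / 5 = 28/5 = 5.6
  mean(Y) = (8 + 4 + 6 + 9 + 3) / 5 = 30/5 = 6
  x̄ = (5.6, 6),  deviation x̄ - mu_0 = (5.6, 6) - (7, 6) = (-1.4, 0).

Step 2 — sample covariance matrix, S[i,j] = (1/(n-1)) · Σ_k (x_{k,i} - mean_i) · (x_{k,j} - mean_j), divisor n-1 = 4:
  S[X,X] = ((-1.6)·(-1.6) + (1.4)·(1.4) + (2.4)·(2.4) + (-4.6)·(-4.6) + (2.4)·(2.4)) / 4 = 37.2/4 = 9.3
  S[X,Y] = ((-1.6)·(2) + (1.4)·(-2) + (2.4)·(0) + (-4.6)·(3) + (2.4)·(-3)) / 4 = -27/4 = -6.75
  S[Y,Y] = ((2)·(2) + (-2)·(-2) + (0)·(0) + (3)·(3) + (-3)·(-3)) / 4 = 26/4 = 6.5
  S = [[9.3, -6.75],
 [-6.75, 6.5]].

Step 3 — invert S. det(S) = 9.3·6.5 - (-6.75)² = 14.8875.
  S^{-1} = (1/det) · [[d, -b], [-b, a]] = [[0.4366, 0.4534],
 [0.4534, 0.6247]].

Step 4 — quadratic form (x̄ - mu_0)^T · S^{-1} · (x̄ - mu_0):
  S^{-1} · (x̄ - mu_0) = (-0.6113, -0.6348),
  (x̄ - mu_0)^T · [...] = (-1.4)·(-0.6113) + (0)·(-0.6348) = 0.8558.

Step 5 — scale by n: T² = 5 · 0.8558 = 4.2788.

T² ≈ 4.2788


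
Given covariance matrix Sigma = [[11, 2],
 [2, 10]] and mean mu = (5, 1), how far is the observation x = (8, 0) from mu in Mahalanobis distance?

Step 1 — centre the observation: (x - mu) = (3, -1).

Step 2 — invert Sigma. det(Sigma) = 11·10 - (2)² = 106.
  Sigma^{-1} = (1/det) · [[d, -b], [-b, a]] = [[0.0943, -0.0189],
 [-0.0189, 0.1038]].

Step 3 — form the quadratic (x - mu)^T · Sigma^{-1} · (x - mu):
  Sigma^{-1} · (x - mu) = (0.3019, -0.1604).
  (x - mu)^T · [Sigma^{-1} · (x - mu)] = (3)·(0.3019) + (-1)·(-0.1604) = 1.066.

Step 4 — take square root: d = √(1.066) ≈ 1.0325.

d(x, mu) = √(1.066) ≈ 1.0325


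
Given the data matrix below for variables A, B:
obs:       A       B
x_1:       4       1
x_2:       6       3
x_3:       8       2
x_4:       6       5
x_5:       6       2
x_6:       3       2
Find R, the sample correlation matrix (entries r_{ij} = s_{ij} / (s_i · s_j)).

Step 1 — column means:
  mean(A) = (4 + 6 + 8 + 6 + 6 + 3) / 6 = 33/6 = 5.5
  mean(B) = (1 + 3 + 2 + 5 + 2 + 2) / 6 = 15/6 = 2.5

Step 2 — sample variances and covariances s[i,j] = (1/(n-1)) · Σ_k (x_{k,i} - mean_i) · (x_{k,j} - mean_j), with n-1 = 5:
  s[A,A] = ((-1.5)·(-1.5) + (0.5)·(0.5) + (2.5)·(2.5) + (0.5)·(0.5) + (0.5)·(0.5) + (-2.5)·(-2.5)) / 5 = 15.5/5 = 3.1
  s[A,B] = ((-1.5)·(-1.5) + (0.5)·(0.5) + (2.5)·(-0.5) + (0.5)·(2.5) + (0.5)·(-0.5) + (-2.5)·(-0.5)) / 5 = 3.5/5 = 0.7
  s[B,B] = ((-1.5)·(-1.5) + (0.5)·(0.5) + (-0.5)·(-0.5) + (2.5)·(2.5) + (-0.5)·(-0.5) + (-0.5)·(-0.5)) / 5 = 9.5/5 = 1.9
  Sample standard deviations s_i = √(s[i,i]):
  s(A) = √(3.1) = 1.7607
  s(B) = √(1.9) = 1.3784

Step 3 — r_{ij} = s_{ij} / (s_i · s_j):
  r[A,A] = 1 (diagonal).
  r[A,B] = 0.7 / (1.7607 · 1.3784) = 0.7 / 2.4269 = 0.2884
  r[B,B] = 1 (diagonal).

R is symmetric with unit diagonal. Assembling:

R = [[1, 0.2884],
 [0.2884, 1]]


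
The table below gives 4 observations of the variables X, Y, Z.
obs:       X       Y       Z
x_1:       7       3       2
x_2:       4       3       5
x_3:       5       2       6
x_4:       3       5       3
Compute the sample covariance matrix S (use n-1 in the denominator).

Step 1 — column means:
  mean(X) = (7 + 4 + 5 + 3) / 4 = 19/4 = 4.75
  mean(Y) = (3 + 3 + 2 + 5) / 4 = 13/4 = 3.25
  mean(Z) = (2 + 5 + 6 + 3) / 4 = 16/4 = 4

Step 2 — sample covariance S[i,j] = (1/(n-1)) · Σ_k (x_{k,i} - mean_i) · (x_{k,j} - mean_j), with n-1 = 3.
  S[X,X] = ((2.25)·(2.25) + (-0.75)·(-0.75) + (0.25)·(0.25) + (-1.75)·(-1.75)) / 3 = 8.75/3 = 2.9167
  S[X,Y] = ((2.25)·(-0.25) + (-0.75)·(-0.25) + (0.25)·(-1.25) + (-1.75)·(1.75)) / 3 = -3.75/3 = -1.25
  S[X,Z] = ((2.25)·(-2) + (-0.75)·(1) + (0.25)·(2) + (-1.75)·(-1)) / 3 = -3/3 = -1
  S[Y,Y] = ((-0.25)·(-0.25) + (-0.25)·(-0.25) + (-1.25)·(-1.25) + (1.75)·(1.75)) / 3 = 4.75/3 = 1.5833
  S[Y,Z] = ((-0.25)·(-2) + (-0.25)·(1) + (-1.25)·(2) + (1.75)·(-1)) / 3 = -4/3 = -1.3333
  S[Z,Z] = ((-2)·(-2) + (1)·(1) + (2)·(2) + (-1)·(-1)) / 3 = 10/3 = 3.3333

S is symmetric (S[j,i] = S[i,j]). Assembling:

S = [[2.9167, -1.25, -1],
 [-1.25, 1.5833, -1.3333],
 [-1, -1.3333, 3.3333]]


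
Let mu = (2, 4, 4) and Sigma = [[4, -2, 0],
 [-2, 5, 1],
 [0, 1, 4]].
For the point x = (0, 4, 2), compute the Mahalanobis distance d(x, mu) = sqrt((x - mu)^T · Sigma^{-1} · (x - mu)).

Step 1 — centre the observation: (x - mu) = (-2, 0, -2).

Step 2 — invert Sigma (cofactor / det for 3×3, or solve directly):
  Sigma^{-1} = [[0.3167, 0.1333, -0.0333],
 [0.1333, 0.2667, -0.0667],
 [-0.0333, -0.0667, 0.2667]].

Step 3 — form the quadratic (x - mu)^T · Sigma^{-1} · (x - mu):
  Sigma^{-1} · (x - mu) = (-0.5667, -0.1333, -0.4667).
  (x - mu)^T · [Sigma^{-1} · (x - mu)] = (-2)·(-0.5667) + (0)·(-0.1333) + (-2)·(-0.4667) = 2.0667.

Step 4 — take square root: d = √(2.0667) ≈ 1.4376.

d(x, mu) = √(2.0667) ≈ 1.4376


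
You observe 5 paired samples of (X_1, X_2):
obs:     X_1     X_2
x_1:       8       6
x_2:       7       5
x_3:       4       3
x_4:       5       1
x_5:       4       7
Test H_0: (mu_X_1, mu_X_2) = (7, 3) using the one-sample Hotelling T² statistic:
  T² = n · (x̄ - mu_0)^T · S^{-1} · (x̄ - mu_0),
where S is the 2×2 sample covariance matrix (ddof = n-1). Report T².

Step 1 — sample mean vector:
  mean(X_1) = (8 + 7 + 4 + 5 + 4) / 5 = 28/5 = 5.6
  mean(X_2) = (6 + 5 + 3 + 1 + 7) / 5 = 22/5 = 4.4
  x̄ = (5.6, 4.4),  deviation x̄ - mu_0 = (5.6, 4.4) - (7, 3) = (-1.4, 1.4).

Step 2 — sample covariance matrix, S[i,j] = (1/(n-1)) · Σ_k (x_{k,i} - mean_i) · (x_{k,j} - mean_j), divisor n-1 = 4:
  S[X_1,X_1] = ((2.4)·(2.4) + (1.4)·(1.4) + (-1.6)·(-1.6) + (-0.6)·(-0.6) + (-1.6)·(-1.6)) / 4 = 13.2/4 = 3.3
  S[X_1,X_2] = ((2.4)·(1.6) + (1.4)·(0.6) + (-1.6)·(-1.4) + (-0.6)·(-3.4) + (-1.6)·(2.6)) / 4 = 4.8/4 = 1.2
  S[X_2,X_2] = ((1.6)·(1.6) + (0.6)·(0.6) + (-1.4)·(-1.4) + (-3.4)·(-3.4) + (2.6)·(2.6)) / 4 = 23.2/4 = 5.8
  S = [[3.3, 1.2],
 [1.2, 5.8]].

Step 3 — invert S. det(S) = 3.3·5.8 - (1.2)² = 17.7.
  S^{-1} = (1/det) · [[d, -b], [-b, a]] = [[0.3277, -0.0678],
 [-0.0678, 0.1864]].

Step 4 — quadratic form (x̄ - mu_0)^T · S^{-1} · (x̄ - mu_0):
  S^{-1} · (x̄ - mu_0) = (-0.5537, 0.3559),
  (x̄ - mu_0)^T · [...] = (-1.4)·(-0.5537) + (1.4)·(0.3559) = 1.2734.

Step 5 — scale by n: T² = 5 · 1.2734 = 6.3672.

T² ≈ 6.3672


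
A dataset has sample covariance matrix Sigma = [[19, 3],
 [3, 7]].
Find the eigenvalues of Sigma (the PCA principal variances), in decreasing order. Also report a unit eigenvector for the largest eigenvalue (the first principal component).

Step 1 — characteristic polynomial of 2×2 Sigma:
  det(Sigma - λI) = λ² - trace · λ + det = 0.
  trace = 19 + 7 = 26, det = 19·7 - (3)² = 124.
Step 2 — discriminant:
  Δ = trace² - 4·det = 676 - 496 = 180.
Step 3 — eigenvalues:
  λ = (trace ± √Δ)/2 = (26 ± 13.4164)/2,
  λ_1 = 19.7082,  λ_2 = 6.2918.

Step 4 — unit eigenvector for λ_1: solve (Sigma - λ_1 I)v = 0. First row:
  (19 - 19.7082)·v_x + (3)·v_y = 0, i.e. (-0.7082)·v_x + (3)·v_y = 0,
  so v ∝ (b, λ_1 - a) = (3, 0.7082) = u.
  ||u|| = √((3)² + (0.7082)²) = √(9.5016) ≈ 3.0825,
  v_1 = u/||u|| ≈ (0.9732, 0.2298) (||v_1|| = 1).

λ_1 = 19.7082,  λ_2 = 6.2918;  v_1 ≈ (0.9732, 0.2298)


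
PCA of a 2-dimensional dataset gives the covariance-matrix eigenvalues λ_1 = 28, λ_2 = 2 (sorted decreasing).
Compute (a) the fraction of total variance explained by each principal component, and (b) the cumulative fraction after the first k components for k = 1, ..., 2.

Step 1 — total variance = trace(Sigma) = Σ λ_i = 28 + 2 = 30.

Step 2 — fraction explained by component i = λ_i / Σ λ:
  PC1: 28/30 = 0.9333
  PC2: 2/30 = 0.0667

Step 3 — cumulative fraction after k components = (λ_1 + ... + λ_k) / Σ λ:
  k = 1: 28/30 = 0.9333
  k = 2: (28 + 2)/30 = 30/30 = 1

Summary (fraction, with percent):

explained: PC1 0.9333 (93.33%), PC2 0.0667 (6.67%);  cumulative: 0.9333, 1


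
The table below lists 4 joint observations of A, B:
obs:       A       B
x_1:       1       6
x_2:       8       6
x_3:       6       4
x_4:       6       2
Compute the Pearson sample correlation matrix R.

Step 1 — column means:
  mean(A) = (1 + 8 + 6 + 6) / 4 = 21/4 = 5.25
  mean(B) = (6 + 6 + 4 + 2) / 4 = 18/4 = 4.5

Step 2 — sample variances and covariances s[i,j] = (1/(n-1)) · Σ_k (x_{k,i} - mean_i) · (x_{k,j} - mean_j), with n-1 = 3:
  s[A,A] = ((-4.25)·(-4.25) + (2.75)·(2.75) + (0.75)·(0.75) + (0.75)·(0.75)) / 3 = 26.75/3 = 8.9167
  s[A,B] = ((-4.25)·(1.5) + (2.75)·(1.5) + (0.75)·(-0.5) + (0.75)·(-2.5)) / 3 = -4.5/3 = -1.5
  s[B,B] = ((1.5)·(1.5) + (1.5)·(1.5) + (-0.5)·(-0.5) + (-2.5)·(-2.5)) / 3 = 11/3 = 3.6667
  Sample standard deviations s_i = √(s[i,i]):
  s(A) = √(8.9167) = 2.9861
  s(B) = √(3.6667) = 1.9149

Step 3 — r_{ij} = s_{ij} / (s_i · s_j):
  r[A,A] = 1 (diagonal).
  r[A,B] = -1.5 / (2.9861 · 1.9149) = -1.5 / 5.7179 = -0.2623
  r[B,B] = 1 (diagonal).

R is symmetric with unit diagonal. Assembling:

R = [[1, -0.2623],
 [-0.2623, 1]]
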